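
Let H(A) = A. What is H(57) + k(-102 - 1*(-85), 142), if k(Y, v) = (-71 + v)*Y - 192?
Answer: -1342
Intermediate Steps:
k(Y, v) = -192 + Y*(-71 + v) (k(Y, v) = Y*(-71 + v) - 192 = -192 + Y*(-71 + v))
H(57) + k(-102 - 1*(-85), 142) = 57 + (-192 - 71*(-102 - 1*(-85)) + (-102 - 1*(-85))*142) = 57 + (-192 - 71*(-102 + 85) + (-102 + 85)*142) = 57 + (-192 - 71*(-17) - 17*142) = 57 + (-192 + 1207 - 2414) = 57 - 1399 = -1342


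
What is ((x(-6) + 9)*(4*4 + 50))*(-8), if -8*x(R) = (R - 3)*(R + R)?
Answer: 2376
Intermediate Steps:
x(R) = -R*(-3 + R)/4 (x(R) = -(R - 3)*(R + R)/8 = -(-3 + R)*2*R/8 = -R*(-3 + R)/4)
((x(-6) + 9)*(4*4 + 50))*(-8) = (((1/4)*(-6)*(3 - 1*(-6)) + 9)*(4*4 + 50))*(-8) = (((1/4)*(-6)*(3 + 6) + 9)*(16 + 50))*(-8) = (((1/4)*(-6)*9 + 9)*66)*(-8) = ((-27/2 + 9)*66)*(-8) = -9/2*66*(-8) = -297*(-8) = 2376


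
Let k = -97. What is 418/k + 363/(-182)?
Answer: -111287/17654 ≈ -6.3038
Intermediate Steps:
418/k + 363/(-182) = 418/(-97) + 363/(-182) = 418*(-1/97) + 363*(-1/182) = -418/97 - 363/182 = -111287/17654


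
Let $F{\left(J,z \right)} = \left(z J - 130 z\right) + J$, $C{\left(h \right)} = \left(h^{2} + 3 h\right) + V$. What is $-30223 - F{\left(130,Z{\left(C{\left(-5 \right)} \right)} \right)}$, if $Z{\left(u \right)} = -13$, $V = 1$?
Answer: $-30353$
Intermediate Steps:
$C{\left(h \right)} = 1 + h^{2} + 3 h$ ($C{\left(h \right)} = \left(h^{2} + 3 h\right) + 1 = 1 + h^{2} + 3 h$)
$F{\left(J,z \right)} = J - 130 z + J z$ ($F{\left(J,z \right)} = \left(J z - 130 z\right) + J = \left(- 130 z + J z\right) + J = J - 130 z + J z$)
$-30223 - F{\left(130,Z{\left(C{\left(-5 \right)} \right)} \right)} = -30223 - \left(130 - -1690 + 130 \left(-13\right)\right) = -30223 - \left(130 + 1690 - 1690\right) = -30223 - 130 = -30353$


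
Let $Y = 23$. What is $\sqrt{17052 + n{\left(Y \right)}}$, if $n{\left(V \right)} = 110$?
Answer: $\sqrt{17162} \approx 131.0$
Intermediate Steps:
$\sqrt{17052 + n{\left(Y \right)}} = \sqrt{17052 + 110} = \sqrt{17162}$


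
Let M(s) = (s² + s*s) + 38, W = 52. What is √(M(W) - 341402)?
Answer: 2*I*√83989 ≈ 579.62*I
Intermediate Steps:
M(s) = 38 + 2*s² (M(s) = (s² + s²) + 38 = 2*s² + 38 = 38 + 2*s²)
√(M(W) - 341402) = √((38 + 2*52²) - 341402) = √((38 + 2*2704) - 341402) = √((38 + 5408) - 341402) = √(5446 - 341402) = √(-335956) = 2*I*√83989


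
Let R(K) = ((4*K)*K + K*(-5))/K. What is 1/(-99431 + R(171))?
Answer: -1/98752 ≈ -1.0126e-5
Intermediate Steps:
R(K) = (-5*K + 4*K²)/K (R(K) = (4*K² - 5*K)/K = (-5*K + 4*K²)/K)
1/(-99431 + R(171)) = 1/(-99431 + (-5 + 4*171)) = 1/(-99431 + (-5 + 684)) = 1/(-99431 + 679) = 1/(-98752) = -1/98752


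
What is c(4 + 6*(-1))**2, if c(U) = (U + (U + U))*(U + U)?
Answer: 576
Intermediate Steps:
c(U) = 6*U**2 (c(U) = (U + 2*U)*(2*U) = (3*U)*(2*U) = 6*U**2)
c(4 + 6*(-1))**2 = (6*(4 + 6*(-1))**2)**2 = (6*(4 - 6)**2)**2 = (6*(-2)**2)**2 = (6*4)**2 = 24**2 = 576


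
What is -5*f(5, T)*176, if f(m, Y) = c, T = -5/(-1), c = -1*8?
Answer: 7040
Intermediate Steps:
c = -8
T = 5 (T = -5*(-1) = 5)
f(m, Y) = -8
-5*f(5, T)*176 = -5*(-8)*176 = 40*176 = 7040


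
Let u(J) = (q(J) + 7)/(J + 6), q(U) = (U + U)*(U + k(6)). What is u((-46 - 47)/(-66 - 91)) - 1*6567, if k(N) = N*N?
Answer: -1065863552/162495 ≈ -6559.4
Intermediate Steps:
k(N) = N²
q(U) = 2*U*(36 + U) (q(U) = (U + U)*(U + 6²) = (2*U)*(U + 36) = (2*U)*(36 + U) = 2*U*(36 + U))
u(J) = (7 + 2*J*(36 + J))/(6 + J) (u(J) = (2*J*(36 + J) + 7)/(J + 6) = (7 + 2*J*(36 + J))/(6 + J))
u((-46 - 47)/(-66 - 91)) - 1*6567 = (7 + 2*((-46 - 47)/(-66 - 91))*(36 + (-46 - 47)/(-66 - 91)))/(6 + (-46 - 47)/(-66 - 91)) - 1*6567 = (7 + 2*(-93/(-157))*(36 - 93/(-157)))/(6 - 93/(-157)) - 6567 = (7 + 2*(-93*(-1/157))*(36 - 93*(-1/157)))/(6 - 93*(-1/157)) - 6567 = (7 + 2*(93/157)*(36 + 93/157))/(6 + 93/157) - 6567 = (7 + 2*(93/157)*(5745/157))/(1035/157) - 6567 = 157*(7 + 1068570/24649)/1035 - 6567 = (157/1035)*(1241113/24649) - 6567 = 1241113/162495 - 6567 = -1065863552/162495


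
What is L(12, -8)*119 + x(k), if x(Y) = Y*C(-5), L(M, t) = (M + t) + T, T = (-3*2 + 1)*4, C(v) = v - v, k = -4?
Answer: -1904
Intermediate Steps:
C(v) = 0
T = -20 (T = (-6 + 1)*4 = -5*4 = -20)
L(M, t) = -20 + M + t (L(M, t) = (M + t) - 20 = -20 + M + t)
x(Y) = 0 (x(Y) = Y*0 = 0)
L(12, -8)*119 + x(k) = (-20 + 12 - 8)*119 + 0 = -16*119 + 0 = -1904 + 0 = -1904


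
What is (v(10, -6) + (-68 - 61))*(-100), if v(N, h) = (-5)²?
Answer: 10400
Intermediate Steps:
v(N, h) = 25
(v(10, -6) + (-68 - 61))*(-100) = (25 + (-68 - 61))*(-100) = (25 - 129)*(-100) = -104*(-100) = 10400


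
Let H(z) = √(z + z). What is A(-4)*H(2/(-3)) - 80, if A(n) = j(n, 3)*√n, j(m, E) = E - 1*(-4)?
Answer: -80 - 28*√3/3 ≈ -96.166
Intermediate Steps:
H(z) = √2*√z (H(z) = √(2*z) = √2*√z)
j(m, E) = 4 + E (j(m, E) = E + 4 = 4 + E)
A(n) = 7*√n (A(n) = (4 + 3)*√n = 7*√n)
A(-4)*H(2/(-3)) - 80 = (7*√(-4))*(√2*√(2/(-3))) - 80 = (7*(2*I))*(√2*√(2*(-⅓))) - 80 = (14*I)*(√2*√(-⅔)) - 80 = (14*I)*(√2*(I*√6/3)) - 80 = (14*I)*(2*I*√3/3) - 80 = -28*√3/3 - 80 = -80 - 28*√3/3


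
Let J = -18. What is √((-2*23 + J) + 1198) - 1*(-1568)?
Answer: 1568 + 9*√14 ≈ 1601.7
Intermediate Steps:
√((-2*23 + J) + 1198) - 1*(-1568) = √((-2*23 - 18) + 1198) - 1*(-1568) = √((-46 - 18) + 1198) + 1568 = √(-64 + 1198) + 1568 = √1134 + 1568 = 9*√14 + 1568 = 1568 + 9*√14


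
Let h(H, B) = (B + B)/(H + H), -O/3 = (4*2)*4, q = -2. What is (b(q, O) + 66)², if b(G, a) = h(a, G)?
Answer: 10042561/2304 ≈ 4358.8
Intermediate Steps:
O = -96 (O = -3*4*2*4 = -24*4 = -3*32 = -96)
h(H, B) = B/H (h(H, B) = (2*B)/((2*H)) = (2*B)*(1/(2*H)) = B/H)
b(G, a) = G/a
(b(q, O) + 66)² = (-2/(-96) + 66)² = (-2*(-1/96) + 66)² = (1/48 + 66)² = (3169/48)² = 10042561/2304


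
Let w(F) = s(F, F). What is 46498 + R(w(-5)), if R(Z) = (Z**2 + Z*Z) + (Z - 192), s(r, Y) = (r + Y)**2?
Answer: 66406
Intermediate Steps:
s(r, Y) = (Y + r)**2
w(F) = 4*F**2 (w(F) = (F + F)**2 = (2*F)**2 = 4*F**2)
R(Z) = -192 + Z + 2*Z**2 (R(Z) = (Z**2 + Z**2) + (-192 + Z) = 2*Z**2 + (-192 + Z) = -192 + Z + 2*Z**2)
46498 + R(w(-5)) = 46498 + (-192 + 4*(-5)**2 + 2*(4*(-5)**2)**2) = 46498 + (-192 + 4*25 + 2*(4*25)**2) = 46498 + (-192 + 100 + 2*100**2) = 46498 + (-192 + 100 + 2*10000) = 46498 + (-192 + 100 + 20000) = 46498 + 19908 = 66406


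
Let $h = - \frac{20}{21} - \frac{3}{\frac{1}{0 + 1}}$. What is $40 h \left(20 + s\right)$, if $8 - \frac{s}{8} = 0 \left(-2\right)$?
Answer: $-13280$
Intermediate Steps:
$s = 64$ ($s = 64 - 8 \cdot 0 \left(-2\right) = 64 - 0 = 64 + 0 = 64$)
$h = - \frac{83}{21}$ ($h = \left(-20\right) \frac{1}{21} - \frac{3}{1^{-1}} = - \frac{20}{21} - \frac{3}{1} = - \frac{20}{21} - 3 = - \frac{83}{21} \approx -3.9524$)
$40 h \left(20 + s\right) = 40 \left(- \frac{83}{21}\right) \left(20 + 64\right) = \left(- \frac{3320}{21}\right) 84 = -13280$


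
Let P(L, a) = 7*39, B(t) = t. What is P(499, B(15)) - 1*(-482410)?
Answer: 482683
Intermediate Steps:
P(L, a) = 273
P(499, B(15)) - 1*(-482410) = 273 - 1*(-482410) = 273 + 482410 = 482683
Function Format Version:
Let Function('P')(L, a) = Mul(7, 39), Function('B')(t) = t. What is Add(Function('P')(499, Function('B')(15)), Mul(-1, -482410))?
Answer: 482683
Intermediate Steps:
Function('P')(L, a) = 273
Add(Function('P')(499, Function('B')(15)), Mul(-1, -482410)) = Add(273, Mul(-1, -482410)) = Add(273, 482410) = 482683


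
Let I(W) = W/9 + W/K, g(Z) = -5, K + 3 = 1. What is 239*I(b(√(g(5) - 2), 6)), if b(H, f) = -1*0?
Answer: 0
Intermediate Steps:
K = -2 (K = -3 + 1 = -2)
b(H, f) = 0
I(W) = -7*W/18 (I(W) = W/9 + W/(-2) = W*(⅑) + W*(-½) = W/9 - W/2 = -7*W/18)
239*I(b(√(g(5) - 2), 6)) = 239*(-7/18*0) = 239*0 = 0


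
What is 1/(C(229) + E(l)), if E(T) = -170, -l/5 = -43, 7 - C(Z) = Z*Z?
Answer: -1/52604 ≈ -1.9010e-5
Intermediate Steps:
C(Z) = 7 - Z**2 (C(Z) = 7 - Z*Z = 7 - Z**2)
l = 215 (l = -5*(-43) = 215)
1/(C(229) + E(l)) = 1/((7 - 1*229**2) - 170) = 1/((7 - 1*52441) - 170) = 1/((7 - 52441) - 170) = 1/(-52434 - 170) = 1/(-52604) = -1/52604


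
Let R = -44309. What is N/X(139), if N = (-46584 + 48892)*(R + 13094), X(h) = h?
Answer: -72044220/139 ≈ -5.1830e+5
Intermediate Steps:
N = -72044220 (N = (-46584 + 48892)*(-44309 + 13094) = 2308*(-31215) = -72044220)
N/X(139) = -72044220/139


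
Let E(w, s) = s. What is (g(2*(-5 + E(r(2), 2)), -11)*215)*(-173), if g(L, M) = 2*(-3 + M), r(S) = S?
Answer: 1041460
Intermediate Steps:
g(L, M) = -6 + 2*M
(g(2*(-5 + E(r(2), 2)), -11)*215)*(-173) = ((-6 + 2*(-11))*215)*(-173) = ((-6 - 22)*215)*(-173) = -28*215*(-173) = -6020*(-173) = 1041460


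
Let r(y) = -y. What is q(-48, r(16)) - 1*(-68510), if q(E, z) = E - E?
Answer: 68510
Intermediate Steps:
q(E, z) = 0
q(-48, r(16)) - 1*(-68510) = 0 - 1*(-68510) = 0 + 68510 = 68510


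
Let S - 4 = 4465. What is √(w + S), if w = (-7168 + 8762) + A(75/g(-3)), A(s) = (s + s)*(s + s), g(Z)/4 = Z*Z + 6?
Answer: √24277/2 ≈ 77.905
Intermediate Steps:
S = 4469 (S = 4 + 4465 = 4469)
g(Z) = 24 + 4*Z² (g(Z) = 4*(Z*Z + 6) = 4*(Z² + 6) = 4*(6 + Z²) = 24 + 4*Z²)
A(s) = 4*s² (A(s) = (2*s)*(2*s) = 4*s²)
w = 6401/4 (w = (-7168 + 8762) + 4*(75/(24 + 4*(-3)²))² = 1594 + 4*(75/(24 + 4*9))² = 1594 + 4*(75/(24 + 36))² = 1594 + 4*(75/60)² = 1594 + 4*(75*(1/60))² = 1594 + 4*(5/4)² = 1594 + 4*(25/16) = 1594 + 25/4 = 6401/4 ≈ 1600.3)
√(w + S) = √(6401/4 + 4469) = √(24277/4) = √24277/2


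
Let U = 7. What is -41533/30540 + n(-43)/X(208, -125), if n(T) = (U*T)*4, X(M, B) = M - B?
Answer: -16866883/3389940 ≈ -4.9756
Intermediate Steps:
n(T) = 28*T (n(T) = (7*T)*4 = 28*T)
-41533/30540 + n(-43)/X(208, -125) = -41533/30540 + (28*(-43))/(208 - 1*(-125)) = -41533*1/30540 - 1204/(208 + 125) = -41533/30540 - 1204/333 = -16866883/3389940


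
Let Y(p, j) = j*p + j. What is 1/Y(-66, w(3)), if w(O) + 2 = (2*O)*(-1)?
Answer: 1/520 ≈ 0.0019231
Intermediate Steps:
w(O) = -2 - 2*O (w(O) = -2 + (2*O)*(-1) = -2 - 2*O)
Y(p, j) = j + j*p
1/Y(-66, w(3)) = 1/((-2 - 2*3)*(1 - 66)) = 1/((-2 - 6)*(-65)) = 1/(-8*(-65)) = 1/520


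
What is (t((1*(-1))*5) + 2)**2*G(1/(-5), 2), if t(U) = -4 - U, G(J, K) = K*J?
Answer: -18/5 ≈ -3.6000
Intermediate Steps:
G(J, K) = J*K
(t((1*(-1))*5) + 2)**2*G(1/(-5), 2) = ((-4 - 1*(-1)*5) + 2)**2*(2/(-5)) = ((-4 - (-1)*5) + 2)**2*(-1/5*2) = ((-4 - 1*(-5)) + 2)**2*(-2/5) = ((-4 + 5) + 2)**2*(-2/5) = (1 + 2)**2*(-2/5) = 3**2*(-2/5) = 9*(-2/5) = -18/5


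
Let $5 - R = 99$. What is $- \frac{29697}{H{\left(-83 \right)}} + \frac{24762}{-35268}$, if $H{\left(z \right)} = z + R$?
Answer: $\frac{57942829}{346802} \approx 167.08$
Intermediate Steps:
$R = -94$ ($R = 5 - 99 = -94$)
$H{\left(z \right)} = -94 + z$ ($H{\left(z \right)} = z - 94 = -94 + z$)
$- \frac{29697}{H{\left(-83 \right)}} + \frac{24762}{-35268} = - \frac{29697}{-94 - 83} + \frac{24762}{-35268} = - \frac{29697}{-177} + 24762 \left(- \frac{1}{35268}\right) = \left(-29697\right) \left(- \frac{1}{177}\right) - \frac{4127}{5878} = \frac{9899}{59} - \frac{4127}{5878} = \frac{57942829}{346802}$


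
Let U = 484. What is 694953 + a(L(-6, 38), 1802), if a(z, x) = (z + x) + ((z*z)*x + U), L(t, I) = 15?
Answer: 1102704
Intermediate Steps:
a(z, x) = 484 + x + z + x*z**2 (a(z, x) = (z + x) + ((z*z)*x + 484) = (x + z) + (z**2*x + 484) = (x + z) + (x*z**2 + 484) = (x + z) + (484 + x*z**2) = 484 + x + z + x*z**2)
694953 + a(L(-6, 38), 1802) = 694953 + (484 + 1802 + 15 + 1802*15**2) = 694953 + (484 + 1802 + 15 + 1802*225) = 694953 + (484 + 1802 + 15 + 405450) = 694953 + 407751 = 1102704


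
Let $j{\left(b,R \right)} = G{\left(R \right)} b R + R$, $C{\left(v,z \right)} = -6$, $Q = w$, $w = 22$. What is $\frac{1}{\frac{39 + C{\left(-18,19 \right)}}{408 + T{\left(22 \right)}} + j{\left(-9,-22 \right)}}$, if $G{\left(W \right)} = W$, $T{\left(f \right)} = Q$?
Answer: $- \frac{430}{1882507} \approx -0.00022842$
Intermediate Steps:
$Q = 22$
$T{\left(f \right)} = 22$
$j{\left(b,R \right)} = R + b R^{2}$ ($j{\left(b,R \right)} = R b R + R = b R^{2} + R = R + b R^{2}$)
$\frac{1}{\frac{39 + C{\left(-18,19 \right)}}{408 + T{\left(22 \right)}} + j{\left(-9,-22 \right)}} = \frac{1}{\frac{39 - 6}{408 + 22} - 22 \left(1 - -198\right)} = \frac{1}{\frac{33}{430} - 22 \left(1 + 198\right)} = \frac{1}{33 \cdot \frac{1}{430} - 4378} = \frac{1}{\frac{33}{430} - 4378} = \frac{1}{- \frac{1882507}{430}} = - \frac{430}{1882507}$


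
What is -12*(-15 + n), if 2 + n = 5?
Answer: 144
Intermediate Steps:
n = 3 (n = -2 + 5 = 3)
-12*(-15 + n) = -12*(-15 + 3) = -12*(-12) = 144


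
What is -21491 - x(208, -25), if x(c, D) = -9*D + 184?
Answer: -21900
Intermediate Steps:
x(c, D) = 184 - 9*D
-21491 - x(208, -25) = -21491 - (184 - 9*(-25)) = -21491 - (184 + 225) = -21491 - 1*409 = -21491 - 409 = -21900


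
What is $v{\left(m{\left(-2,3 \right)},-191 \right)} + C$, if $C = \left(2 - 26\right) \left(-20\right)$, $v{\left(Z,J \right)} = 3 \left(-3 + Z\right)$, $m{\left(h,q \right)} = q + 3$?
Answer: $489$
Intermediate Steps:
$m{\left(h,q \right)} = 3 + q$
$v{\left(Z,J \right)} = -9 + 3 Z$
$C = 480$ ($C = \left(2 - 26\right) \left(-20\right) = \left(-24\right) \left(-20\right) = 480$)
$v{\left(m{\left(-2,3 \right)},-191 \right)} + C = \left(-9 + 3 \left(3 + 3\right)\right) + 480 = \left(-9 + 3 \cdot 6\right) + 480 = \left(-9 + 18\right) + 480 = 9 + 480 = 489$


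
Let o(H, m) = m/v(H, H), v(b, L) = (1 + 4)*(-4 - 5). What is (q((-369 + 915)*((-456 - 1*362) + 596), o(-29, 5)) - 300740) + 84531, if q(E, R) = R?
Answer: -1945882/9 ≈ -2.1621e+5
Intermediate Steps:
v(b, L) = -45 (v(b, L) = 5*(-9) = -45)
o(H, m) = -m/45 (o(H, m) = m/(-45) = m*(-1/45) = -m/45)
(q((-369 + 915)*((-456 - 1*362) + 596), o(-29, 5)) - 300740) + 84531 = (-1/45*5 - 300740) + 84531 = (-1/9 - 300740) + 84531 = -2706661/9 + 84531 = -1945882/9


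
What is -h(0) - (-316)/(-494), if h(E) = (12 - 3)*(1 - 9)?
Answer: 17626/247 ≈ 71.360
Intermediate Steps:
h(E) = -72 (h(E) = 9*(-8) = -72)
-h(0) - (-316)/(-494) = -1*(-72) - (-316)/(-494) = 72 - (-316)*(-1)/494 = 72 - 1*158/247 = 72 - 158/247 = 17626/247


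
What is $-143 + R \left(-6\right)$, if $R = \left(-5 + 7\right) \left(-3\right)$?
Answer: $-107$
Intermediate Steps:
$R = -6$ ($R = 2 \left(-3\right) = -6$)
$-143 + R \left(-6\right) = -143 - -36 = -143 + 36 = -107$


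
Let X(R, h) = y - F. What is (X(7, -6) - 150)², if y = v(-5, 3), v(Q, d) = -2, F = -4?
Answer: 21904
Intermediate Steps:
y = -2
X(R, h) = 2 (X(R, h) = -2 - 1*(-4) = -2 + 4 = 2)
(X(7, -6) - 150)² = (2 - 150)² = (-148)² = 21904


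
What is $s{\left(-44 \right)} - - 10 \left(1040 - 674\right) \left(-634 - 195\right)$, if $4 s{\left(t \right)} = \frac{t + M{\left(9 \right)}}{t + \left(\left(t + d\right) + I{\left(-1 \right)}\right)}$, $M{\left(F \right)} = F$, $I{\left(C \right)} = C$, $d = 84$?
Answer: $- \frac{12136553}{4} \approx -3.0341 \cdot 10^{6}$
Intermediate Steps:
$s{\left(t \right)} = \frac{9 + t}{4 \left(83 + 2 t\right)}$ ($s{\left(t \right)} = \frac{\left(t + 9\right) \frac{1}{t + \left(\left(t + 84\right) - 1\right)}}{4} = \frac{\left(9 + t\right) \frac{1}{t + \left(\left(84 + t\right) - 1\right)}}{4} = \frac{\left(9 + t\right) \frac{1}{t + \left(83 + t\right)}}{4} = \frac{\left(9 + t\right) \frac{1}{83 + 2 t}}{4} = \frac{\frac{1}{83 + 2 t} \left(9 + t\right)}{4} = \frac{9 + t}{4 \left(83 + 2 t\right)}$)
$s{\left(-44 \right)} - - 10 \left(1040 - 674\right) \left(-634 - 195\right) = \frac{9 - 44}{4 \left(83 + 2 \left(-44\right)\right)} - - 10 \left(1040 - 674\right) \left(-634 - 195\right) = \frac{1}{4} \frac{1}{83 - 88} \left(-35\right) - - 10 \cdot 366 \left(-829\right) = \frac{1}{4} \frac{1}{-5} \left(-35\right) - \left(-10\right) \left(-303414\right) = \frac{1}{4} \left(- \frac{1}{5}\right) \left(-35\right) - 3034140 = \frac{7}{4} - 3034140 = - \frac{12136553}{4}$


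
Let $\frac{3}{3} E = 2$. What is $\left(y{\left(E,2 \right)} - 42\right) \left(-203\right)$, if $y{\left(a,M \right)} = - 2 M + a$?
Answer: $8932$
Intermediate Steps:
$E = 2$
$y{\left(a,M \right)} = a - 2 M$
$\left(y{\left(E,2 \right)} - 42\right) \left(-203\right) = \left(\left(2 - 4\right) - 42\right) \left(-203\right) = \left(-2 - 42\right) \left(-203\right) = \left(-44\right) \left(-203\right) = 8932$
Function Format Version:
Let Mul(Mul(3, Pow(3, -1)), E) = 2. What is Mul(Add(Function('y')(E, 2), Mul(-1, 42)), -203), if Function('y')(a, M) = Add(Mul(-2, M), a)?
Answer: 8932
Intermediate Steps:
E = 2
Function('y')(a, M) = Add(a, Mul(-2, M))
Mul(Add(Function('y')(E, 2), Mul(-1, 42)), -203) = Mul(Add(Add(2, Mul(-2, 2)), Mul(-1, 42)), -203) = Mul(Add(Add(2, -4), -42), -203) = Mul(Add(-2, -42), -203) = Mul(-44, -203) = 8932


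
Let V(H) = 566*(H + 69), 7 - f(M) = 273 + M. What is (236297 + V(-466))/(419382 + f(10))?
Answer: 3865/139702 ≈ 0.027666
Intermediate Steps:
f(M) = -266 - M (f(M) = 7 - (273 + M) = 7 + (-273 - M) = -266 - M)
V(H) = 39054 + 566*H (V(H) = 566*(69 + H) = 39054 + 566*H)
(236297 + V(-466))/(419382 + f(10)) = (236297 + (39054 + 566*(-466)))/(419382 + (-266 - 1*10)) = (236297 + (39054 - 263756))/(419382 + (-266 - 10)) = (236297 - 224702)/(419382 - 276) = 11595/419106 = 11595*(1/419106) = 3865/139702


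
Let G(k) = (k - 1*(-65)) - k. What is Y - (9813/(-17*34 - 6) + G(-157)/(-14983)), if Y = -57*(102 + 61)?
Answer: -81149852813/8750072 ≈ -9274.2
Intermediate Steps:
G(k) = 65 (G(k) = (k + 65) - k = (65 + k) - k = 65)
Y = -9291 (Y = -57*163 = -9291)
Y - (9813/(-17*34 - 6) + G(-157)/(-14983)) = -9291 - (9813/(-17*34 - 6) + 65/(-14983)) = -9291 - (9813/(-578 - 6) + 65*(-1/14983)) = -9291 - (9813/(-584) - 65/14983) = -9291 - (9813*(-1/584) - 65/14983) = -9291 - (-9813/584 - 65/14983) = -9291 - 1*(-147066139/8750072) = -9291 + 147066139/8750072 = -81149852813/8750072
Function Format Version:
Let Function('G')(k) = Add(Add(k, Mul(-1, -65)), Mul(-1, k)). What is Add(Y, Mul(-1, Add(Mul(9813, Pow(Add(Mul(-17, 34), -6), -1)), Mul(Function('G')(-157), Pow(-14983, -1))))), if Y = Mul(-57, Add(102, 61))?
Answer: Rational(-81149852813, 8750072) ≈ -9274.2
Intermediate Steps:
Function('G')(k) = 65 (Function('G')(k) = Add(Add(k, 65), Mul(-1, k)) = Add(Add(65, k), Mul(-1, k)) = 65)
Y = -9291 (Y = Mul(-57, 163) = -9291)
Add(Y, Mul(-1, Add(Mul(9813, Pow(Add(Mul(-17, 34), -6), -1)), Mul(Function('G')(-157), Pow(-14983, -1))))) = Add(-9291, Mul(-1, Add(Mul(9813, Pow(Add(Mul(-17, 34), -6), -1)), Mul(65, Pow(-14983, -1))))) = Add(-9291, Mul(-1, Add(Mul(9813, Pow(Add(-578, -6), -1)), Mul(65, Rational(-1, 14983))))) = Add(-9291, Mul(-1, Add(Mul(9813, Pow(-584, -1)), Rational(-65, 14983)))) = Add(-9291, Mul(-1, Add(Mul(9813, Rational(-1, 584)), Rational(-65, 14983)))) = Add(-9291, Mul(-1, Add(Rational(-9813, 584), Rational(-65, 14983)))) = Add(-9291, Mul(-1, Rational(-147066139, 8750072))) = Add(-9291, Rational(147066139, 8750072)) = Rational(-81149852813, 8750072)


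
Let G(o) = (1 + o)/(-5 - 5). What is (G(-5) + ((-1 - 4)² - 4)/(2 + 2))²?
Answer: 12769/400 ≈ 31.922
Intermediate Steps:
G(o) = -⅒ - o/10 (G(o) = (1 + o)/(-10) = (1 + o)*(-⅒) = -⅒ - o/10)
(G(-5) + ((-1 - 4)² - 4)/(2 + 2))² = ((-⅒ - ⅒*(-5)) + ((-1 - 4)² - 4)/(2 + 2))² = ((-⅒ + ½) + ((-5)² - 4)/4)² = (⅖ + (25 - 4)*(¼))² = (⅖ + 21*(¼))² = (⅖ + 21/4)² = (113/20)² = 12769/400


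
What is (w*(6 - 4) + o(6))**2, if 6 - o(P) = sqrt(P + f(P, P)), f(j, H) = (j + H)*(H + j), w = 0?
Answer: 186 - 60*sqrt(6) ≈ 39.031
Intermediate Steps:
f(j, H) = (H + j)**2 (f(j, H) = (H + j)*(H + j) = (H + j)**2)
o(P) = 6 - sqrt(P + 4*P**2) (o(P) = 6 - sqrt(P + (P + P)**2) = 6 - sqrt(P + (2*P)**2) = 6 - sqrt(P + 4*P**2))
(w*(6 - 4) + o(6))**2 = (0*(6 - 4) + (6 - sqrt(6*(1 + 4*6))))**2 = (0*2 + (6 - sqrt(6*(1 + 24))))**2 = (0 + (6 - sqrt(6*25)))**2 = (0 + (6 - sqrt(150)))**2 = (0 + (6 - 5*sqrt(6)))**2 = (6 - 5*sqrt(6))**2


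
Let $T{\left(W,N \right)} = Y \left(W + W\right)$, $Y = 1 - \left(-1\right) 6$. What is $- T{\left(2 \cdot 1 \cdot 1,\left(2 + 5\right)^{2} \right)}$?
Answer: $-28$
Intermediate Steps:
$Y = 7$ ($Y = 1 - -6 = 1 + 6 = 7$)
$T{\left(W,N \right)} = 14 W$ ($T{\left(W,N \right)} = 7 \left(W + W\right) = 7 \cdot 2 W = 14 W$)
$- T{\left(2 \cdot 1 \cdot 1,\left(2 + 5\right)^{2} \right)} = - 14 \cdot 2 \cdot 1 \cdot 1 = - 14 \cdot 2 \cdot 1 = - 14 \cdot 2 = \left(-1\right) 28 = -28$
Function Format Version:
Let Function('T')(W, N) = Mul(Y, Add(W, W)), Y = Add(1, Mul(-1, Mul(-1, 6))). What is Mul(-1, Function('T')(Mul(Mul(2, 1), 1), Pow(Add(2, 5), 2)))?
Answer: -28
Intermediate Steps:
Y = 7 (Y = Add(1, Mul(-1, -6)) = Add(1, 6) = 7)
Function('T')(W, N) = Mul(14, W) (Function('T')(W, N) = Mul(7, Add(W, W)) = Mul(7, Mul(2, W)) = Mul(14, W))
Mul(-1, Function('T')(Mul(Mul(2, 1), 1), Pow(Add(2, 5), 2))) = Mul(-1, Mul(14, Mul(Mul(2, 1), 1))) = Mul(-1, Mul(14, Mul(2, 1))) = Mul(-1, Mul(14, 2)) = Mul(-1, 28) = -28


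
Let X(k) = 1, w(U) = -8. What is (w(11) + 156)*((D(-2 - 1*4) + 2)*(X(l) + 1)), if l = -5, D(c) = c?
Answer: -1184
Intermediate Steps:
(w(11) + 156)*((D(-2 - 1*4) + 2)*(X(l) + 1)) = (-8 + 156)*(((-2 - 1*4) + 2)*(1 + 1)) = 148*(((-2 - 4) + 2)*2) = 148*((-6 + 2)*2) = 148*(-4*2) = 148*(-8) = -1184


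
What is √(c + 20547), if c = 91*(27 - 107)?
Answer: √13267 ≈ 115.18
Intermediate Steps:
c = -7280 (c = 91*(-80) = -7280)
√(c + 20547) = √(-7280 + 20547) = √13267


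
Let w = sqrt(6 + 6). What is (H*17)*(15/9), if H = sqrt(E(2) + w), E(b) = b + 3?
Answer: 85*sqrt(5 + 2*sqrt(3))/3 ≈ 82.431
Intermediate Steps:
E(b) = 3 + b
w = 2*sqrt(3) (w = sqrt(12) = 2*sqrt(3) ≈ 3.4641)
H = sqrt(5 + 2*sqrt(3)) (H = sqrt((3 + 2) + 2*sqrt(3)) = sqrt(5 + 2*sqrt(3)) ≈ 2.9093)
(H*17)*(15/9) = (sqrt(5 + 2*sqrt(3))*17)*(15/9) = (17*sqrt(5 + 2*sqrt(3)))*(15*(1/9)) = (17*sqrt(5 + 2*sqrt(3)))*(5/3) = 85*sqrt(5 + 2*sqrt(3))/3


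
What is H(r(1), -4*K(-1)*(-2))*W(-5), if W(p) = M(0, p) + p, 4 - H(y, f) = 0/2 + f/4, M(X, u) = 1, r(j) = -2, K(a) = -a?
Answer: -8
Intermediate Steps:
H(y, f) = 4 - f/4 (H(y, f) = 4 - (0/2 + f/4) = 4 - (0*(½) + f*(¼)) = 4 - (0 + f/4) = 4 - f/4)
W(p) = 1 + p
H(r(1), -4*K(-1)*(-2))*W(-5) = (4 - (-(-4)*(-1))*(-2)/4)*(1 - 5) = (4 - (-4*1)*(-2)/4)*(-4) = (4 - (-1)*(-2))*(-4) = (4 - ¼*8)*(-4) = (4 - 2)*(-4) = 2*(-4) = -8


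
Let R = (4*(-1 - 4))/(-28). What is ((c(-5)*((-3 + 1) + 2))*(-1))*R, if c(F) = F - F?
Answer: 0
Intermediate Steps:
c(F) = 0
R = 5/7 (R = (4*(-5))*(-1/28) = -20*(-1/28) = 5/7 ≈ 0.71429)
((c(-5)*((-3 + 1) + 2))*(-1))*R = ((0*((-3 + 1) + 2))*(-1))*(5/7) = ((0*(-2 + 2))*(-1))*(5/7) = ((0*0)*(-1))*(5/7) = (0*(-1))*(5/7) = 0*(5/7) = 0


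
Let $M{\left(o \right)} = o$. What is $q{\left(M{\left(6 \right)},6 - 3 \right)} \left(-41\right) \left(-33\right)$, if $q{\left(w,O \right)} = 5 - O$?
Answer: $2706$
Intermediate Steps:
$q{\left(M{\left(6 \right)},6 - 3 \right)} \left(-41\right) \left(-33\right) = \left(5 - \left(6 - 3\right)\right) \left(-41\right) \left(-33\right) = \left(5 - 3\right) \left(-41\right) \left(-33\right) = 2 \left(-41\right) \left(-33\right) = \left(-82\right) \left(-33\right) = 2706$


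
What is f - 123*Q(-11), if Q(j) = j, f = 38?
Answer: 1391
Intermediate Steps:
f - 123*Q(-11) = 38 - 123*(-11) = 38 + 1353 = 1391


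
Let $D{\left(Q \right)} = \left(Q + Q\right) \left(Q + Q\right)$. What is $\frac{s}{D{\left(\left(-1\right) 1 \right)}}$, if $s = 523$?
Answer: $\frac{523}{4} \approx 130.75$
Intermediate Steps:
$D{\left(Q \right)} = 4 Q^{2}$ ($D{\left(Q \right)} = 2 Q 2 Q = 4 Q^{2}$)
$\frac{s}{D{\left(\left(-1\right) 1 \right)}} = \frac{523}{4 \left(\left(-1\right) 1\right)^{2}} = \frac{523}{4 \left(-1\right)^{2}} = \frac{523}{4 \cdot 1} = \frac{523}{4}$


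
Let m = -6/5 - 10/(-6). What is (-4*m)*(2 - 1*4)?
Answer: 56/15 ≈ 3.7333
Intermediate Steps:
m = 7/15 (m = -6*1/5 - 10*(-1/6) = -6/5 + 5/3 = 7/15 ≈ 0.46667)
(-4*m)*(2 - 1*4) = (-4*7/15)*(2 - 1*4) = -28*(2 - 4)/15 = -28/15*(-2) = 56/15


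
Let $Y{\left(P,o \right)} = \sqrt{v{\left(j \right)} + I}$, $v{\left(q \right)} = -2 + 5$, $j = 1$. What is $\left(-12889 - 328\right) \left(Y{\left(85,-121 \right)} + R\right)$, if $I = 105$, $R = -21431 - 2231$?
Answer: $312740654 - 79302 \sqrt{3} \approx 3.126 \cdot 10^{8}$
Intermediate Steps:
$R = -23662$ ($R = -21431 - 2231 = -23662$)
$v{\left(q \right)} = 3$
$Y{\left(P,o \right)} = 6 \sqrt{3}$ ($Y{\left(P,o \right)} = \sqrt{3 + 105} = \sqrt{108} = 6 \sqrt{3}$)
$\left(-12889 - 328\right) \left(Y{\left(85,-121 \right)} + R\right) = \left(-12889 - 328\right) \left(6 \sqrt{3} - 23662\right) = - 13217 \left(-23662 + 6 \sqrt{3}\right) = 312740654 - 79302 \sqrt{3}$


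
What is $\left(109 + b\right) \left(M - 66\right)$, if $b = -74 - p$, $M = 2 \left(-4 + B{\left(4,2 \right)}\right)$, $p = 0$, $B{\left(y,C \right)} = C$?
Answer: $-2450$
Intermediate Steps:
$M = -4$ ($M = 2 \left(-4 + 2\right) = 2 \left(-2\right) = -4$)
$b = -74$ ($b = -74 - 0 = -74 + 0 = -74$)
$\left(109 + b\right) \left(M - 66\right) = \left(109 - 74\right) \left(-4 - 66\right) = 35 \left(-70\right) = -2450$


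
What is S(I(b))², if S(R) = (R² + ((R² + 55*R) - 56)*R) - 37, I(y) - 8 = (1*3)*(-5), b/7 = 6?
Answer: 7595536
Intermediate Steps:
b = 42 (b = 7*6 = 42)
I(y) = -7 (I(y) = 8 + (1*3)*(-5) = 8 + 3*(-5) = 8 - 15 = -7)
S(R) = -37 + R² + R*(-56 + R² + 55*R) (S(R) = (R² + (-56 + R² + 55*R)*R) - 37 = (R² + R*(-56 + R² + 55*R)) - 37 = -37 + R² + R*(-56 + R² + 55*R))
S(I(b))² = (-37 + (-7)³ - 56*(-7) + 56*(-7)²)² = (-37 - 343 + 392 + 56*49)² = (-37 - 343 + 392 + 2744)² = 2756² = 7595536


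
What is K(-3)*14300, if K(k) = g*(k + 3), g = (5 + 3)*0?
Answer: 0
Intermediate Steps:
g = 0 (g = 8*0 = 0)
K(k) = 0 (K(k) = 0*(k + 3) = 0*(3 + k) = 0)
K(-3)*14300 = 0*14300 = 0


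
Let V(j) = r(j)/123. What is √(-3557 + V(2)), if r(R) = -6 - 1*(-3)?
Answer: I*√5979358/41 ≈ 59.641*I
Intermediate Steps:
r(R) = -3 (r(R) = -6 + 3 = -3)
V(j) = -1/41 (V(j) = -3/123 = -3*1/123 = -1/41)
√(-3557 + V(2)) = √(-3557 - 1/41) = √(-145838/41) = I*√5979358/41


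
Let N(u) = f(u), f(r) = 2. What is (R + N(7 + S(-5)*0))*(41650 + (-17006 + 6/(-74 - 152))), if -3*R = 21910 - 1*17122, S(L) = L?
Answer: -4438921786/113 ≈ -3.9282e+7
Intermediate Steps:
N(u) = 2
R = -1596 (R = -(21910 - 1*17122)/3 = -(21910 - 17122)/3 = -1/3*4788 = -1596)
(R + N(7 + S(-5)*0))*(41650 + (-17006 + 6/(-74 - 152))) = (-1596 + 2)*(41650 + (-17006 + 6/(-74 - 152))) = -1594*(41650 + (-17006 + 6/(-226))) = -1594*(41650 + (-17006 + 6*(-1/226))) = -1594*(41650 + (-17006 - 3/113)) = -1594*(41650 - 1921681/113) = -1594*2784769/113 = -4438921786/113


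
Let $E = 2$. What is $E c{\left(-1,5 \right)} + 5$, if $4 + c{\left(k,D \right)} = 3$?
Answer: $3$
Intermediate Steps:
$c{\left(k,D \right)} = -1$ ($c{\left(k,D \right)} = -4 + 3 = -1$)
$E c{\left(-1,5 \right)} + 5 = 2 \left(-1\right) + 5 = -2 + 5 = 3$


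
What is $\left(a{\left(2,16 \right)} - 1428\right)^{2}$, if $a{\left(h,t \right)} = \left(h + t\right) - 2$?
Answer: $1993744$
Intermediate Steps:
$a{\left(h,t \right)} = -2 + h + t$
$\left(a{\left(2,16 \right)} - 1428\right)^{2} = \left(\left(-2 + 2 + 16\right) - 1428\right)^{2} = \left(16 - 1428\right)^{2} = \left(-1412\right)^{2} = 1993744$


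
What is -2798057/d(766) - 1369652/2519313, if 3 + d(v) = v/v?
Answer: 7049178635537/5038626 ≈ 1.3990e+6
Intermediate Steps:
d(v) = -2 (d(v) = -3 + v/v = -3 + 1 = -2)
-2798057/d(766) - 1369652/2519313 = -2798057/(-2) - 1369652/2519313 = -2798057*(-½) - 1369652*1/2519313 = 2798057/2 - 1369652/2519313 = 7049178635537/5038626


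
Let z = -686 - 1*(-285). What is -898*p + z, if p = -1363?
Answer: 1223573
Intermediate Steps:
z = -401 (z = -686 + 285 = -401)
-898*p + z = -898*(-1363) - 401 = 1223974 - 401 = 1223573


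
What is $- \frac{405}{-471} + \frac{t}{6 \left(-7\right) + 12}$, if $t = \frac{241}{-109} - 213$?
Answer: $\frac{2062178}{256695} \approx 8.0336$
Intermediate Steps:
$t = - \frac{23458}{109}$ ($t = 241 \left(- \frac{1}{109}\right) - 213 = - \frac{241}{109} - 213 = - \frac{23458}{109} \approx -215.21$)
$- \frac{405}{-471} + \frac{t}{6 \left(-7\right) + 12} = - \frac{405}{-471} - \frac{23458}{109 \left(6 \left(-7\right) + 12\right)} = \left(-405\right) \left(- \frac{1}{471}\right) - \frac{23458}{109 \left(-42 + 12\right)} = \frac{135}{157} - \frac{23458}{109 \left(-30\right)} = \frac{135}{157} - - \frac{11729}{1635} = \frac{135}{157} + \frac{11729}{1635} = \frac{2062178}{256695}$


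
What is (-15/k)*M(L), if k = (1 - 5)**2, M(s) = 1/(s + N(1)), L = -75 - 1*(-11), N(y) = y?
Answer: 5/336 ≈ 0.014881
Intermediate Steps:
L = -64 (L = -75 + 11 = -64)
M(s) = 1/(1 + s) (M(s) = 1/(s + 1) = 1/(1 + s))
k = 16 (k = (-4)**2 = 16)
(-15/k)*M(L) = (-15/16)/(1 - 64) = -15*1/16/(-63) = -15/16*(-1/63) = 5/336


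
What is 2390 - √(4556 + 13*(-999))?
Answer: 2390 - I*√8431 ≈ 2390.0 - 91.82*I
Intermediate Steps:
2390 - √(4556 + 13*(-999)) = 2390 - √(4556 - 12987) = 2390 - √(-8431) = 2390 - I*√8431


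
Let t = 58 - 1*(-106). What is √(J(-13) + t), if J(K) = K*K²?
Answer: I*√2033 ≈ 45.089*I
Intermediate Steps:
t = 164 (t = 58 + 106 = 164)
J(K) = K³
√(J(-13) + t) = √((-13)³ + 164) = √(-2197 + 164) = √(-2033) = I*√2033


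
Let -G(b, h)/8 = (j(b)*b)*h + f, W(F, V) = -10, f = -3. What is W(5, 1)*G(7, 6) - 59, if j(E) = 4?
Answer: 13141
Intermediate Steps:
G(b, h) = 24 - 32*b*h (G(b, h) = -8*((4*b)*h - 3) = -8*(4*b*h - 3) = -8*(-3 + 4*b*h) = 24 - 32*b*h)
W(5, 1)*G(7, 6) - 59 = -10*(24 - 32*7*6) - 59 = -10*(24 - 1344) - 59 = -10*(-1320) - 59 = 13200 - 59 = 13141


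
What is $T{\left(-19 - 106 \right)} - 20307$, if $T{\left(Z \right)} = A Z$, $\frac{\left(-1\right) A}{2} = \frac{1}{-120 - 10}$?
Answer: $- \frac{264016}{13} \approx -20309.0$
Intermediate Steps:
$A = \frac{1}{65}$ ($A = - \frac{2}{-120 - 10} = - \frac{2}{-130} = \left(-2\right) \left(- \frac{1}{130}\right) = \frac{1}{65} \approx 0.015385$)
$T{\left(Z \right)} = \frac{Z}{65}$
$T{\left(-19 - 106 \right)} - 20307 = \frac{-19 - 106}{65} - 20307 = \frac{1}{65} \left(-125\right) - 20307 = - \frac{25}{13} - 20307 = - \frac{264016}{13}$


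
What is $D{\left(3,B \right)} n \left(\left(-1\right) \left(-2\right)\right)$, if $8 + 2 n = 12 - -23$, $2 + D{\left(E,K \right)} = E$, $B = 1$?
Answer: $27$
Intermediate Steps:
$D{\left(E,K \right)} = -2 + E$
$n = \frac{27}{2}$ ($n = -4 + \frac{12 - -23}{2} = -4 + \frac{12 + 23}{2} = -4 + \frac{1}{2} \cdot 35 = -4 + \frac{35}{2} = \frac{27}{2} \approx 13.5$)
$D{\left(3,B \right)} n \left(\left(-1\right) \left(-2\right)\right) = \left(-2 + 3\right) \frac{27}{2} \left(\left(-1\right) \left(-2\right)\right) = 1 \cdot \frac{27}{2} \cdot 2 = \frac{27}{2} \cdot 2 = 27$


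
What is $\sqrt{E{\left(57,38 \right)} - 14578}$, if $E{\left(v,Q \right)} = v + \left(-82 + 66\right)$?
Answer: $i \sqrt{14537} \approx 120.57 i$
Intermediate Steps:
$E{\left(v,Q \right)} = -16 + v$ ($E{\left(v,Q \right)} = v - 16 = -16 + v$)
$\sqrt{E{\left(57,38 \right)} - 14578} = \sqrt{\left(-16 + 57\right) - 14578} = \sqrt{41 - 14578} = \sqrt{-14537} = i \sqrt{14537}$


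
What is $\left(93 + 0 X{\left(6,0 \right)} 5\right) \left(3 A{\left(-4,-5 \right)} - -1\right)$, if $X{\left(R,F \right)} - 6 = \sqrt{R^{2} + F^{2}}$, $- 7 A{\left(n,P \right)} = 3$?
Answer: $- \frac{186}{7} \approx -26.571$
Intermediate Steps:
$A{\left(n,P \right)} = - \frac{3}{7}$ ($A{\left(n,P \right)} = \left(- \frac{1}{7}\right) 3 = - \frac{3}{7}$)
$X{\left(R,F \right)} = 6 + \sqrt{F^{2} + R^{2}}$ ($X{\left(R,F \right)} = 6 + \sqrt{R^{2} + F^{2}} = 6 + \sqrt{F^{2} + R^{2}}$)
$\left(93 + 0 X{\left(6,0 \right)} 5\right) \left(3 A{\left(-4,-5 \right)} - -1\right) = \left(93 + 0 \left(6 + \sqrt{0^{2} + 6^{2}}\right) 5\right) \left(3 \left(- \frac{3}{7}\right) - -1\right) = \left(93 + 0 \left(6 + \sqrt{0 + 36}\right) 5\right) \left(- \frac{9}{7} + \left(-1 + 2\right)\right) = \left(93 + 0 \left(6 + \sqrt{36}\right) 5\right) \left(- \frac{9}{7} + 1\right) = \left(93 + 0 \left(6 + 6\right) 5\right) \left(- \frac{2}{7}\right) = \left(93 + 0 \cdot 12 \cdot 5\right) \left(- \frac{2}{7}\right) = \left(93 + 0 \cdot 5\right) \left(- \frac{2}{7}\right) = \left(93 + 0\right) \left(- \frac{2}{7}\right) = 93 \left(- \frac{2}{7}\right) = - \frac{186}{7}$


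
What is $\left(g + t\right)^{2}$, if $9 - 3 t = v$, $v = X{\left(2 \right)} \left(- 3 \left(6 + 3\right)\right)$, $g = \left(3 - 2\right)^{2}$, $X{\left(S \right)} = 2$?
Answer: $484$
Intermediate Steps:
$g = 1$ ($g = 1^{2} = 1$)
$v = -54$ ($v = 2 \left(- 3 \left(6 + 3\right)\right) = 2 \left(\left(-3\right) 9\right) = 2 \left(-27\right) = -54$)
$t = 21$ ($t = 3 - -18 = 3 + 18 = 21$)
$\left(g + t\right)^{2} = \left(1 + 21\right)^{2} = 22^{2} = 484$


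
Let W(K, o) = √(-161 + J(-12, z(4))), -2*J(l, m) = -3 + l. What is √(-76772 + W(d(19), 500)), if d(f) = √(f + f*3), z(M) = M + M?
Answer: √(-307088 + 2*I*√614)/2 ≈ 0.022357 + 277.08*I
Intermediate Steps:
z(M) = 2*M
d(f) = 2*√f (d(f) = √(f + 3*f) = √(4*f) = 2*√f)
J(l, m) = 3/2 - l/2 (J(l, m) = -(-3 + l)/2 = 3/2 - l/2)
W(K, o) = I*√614/2 (W(K, o) = √(-161 + (3/2 - ½*(-12))) = √(-161 + (3/2 + 6)) = √(-161 + 15/2) = √(-307/2) = I*√614/2)
√(-76772 + W(d(19), 500)) = √(-76772 + I*√614/2)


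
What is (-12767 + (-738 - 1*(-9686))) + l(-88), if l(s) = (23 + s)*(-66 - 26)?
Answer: 2161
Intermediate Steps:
l(s) = -2116 - 92*s (l(s) = (23 + s)*(-92) = -2116 - 92*s)
(-12767 + (-738 - 1*(-9686))) + l(-88) = (-12767 + (-738 - 1*(-9686))) + (-2116 - 92*(-88)) = (-12767 + (-738 + 9686)) + (-2116 + 8096) = (-12767 + 8948) + 5980 = -3819 + 5980 = 2161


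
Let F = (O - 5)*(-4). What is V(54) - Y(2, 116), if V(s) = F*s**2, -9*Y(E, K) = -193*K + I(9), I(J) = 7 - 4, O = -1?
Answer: 607471/9 ≈ 67497.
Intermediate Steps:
I(J) = 3
Y(E, K) = -1/3 + 193*K/9 (Y(E, K) = -(-193*K + 3)/9 = -(3 - 193*K)/9 = -1/3 + 193*K/9)
F = 24 (F = (-1 - 5)*(-4) = -6*(-4) = 24)
V(s) = 24*s**2
V(54) - Y(2, 116) = 24*54**2 - (-1/3 + (193/9)*116) = 24*2916 - (-1/3 + 22388/9) = 69984 - 1*22385/9 = 69984 - 22385/9 = 607471/9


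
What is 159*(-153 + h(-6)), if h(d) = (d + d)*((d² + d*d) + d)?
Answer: -150255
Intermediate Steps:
h(d) = 2*d*(d + 2*d²) (h(d) = (2*d)*((d² + d²) + d) = (2*d)*(2*d² + d) = (2*d)*(d + 2*d²) = 2*d*(d + 2*d²))
159*(-153 + h(-6)) = 159*(-153 + (-6)²*(2 + 4*(-6))) = 159*(-153 + 36*(2 - 24)) = 159*(-153 + 36*(-22)) = 159*(-153 - 792) = 159*(-945) = -150255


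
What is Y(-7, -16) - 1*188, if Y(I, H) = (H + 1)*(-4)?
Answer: -128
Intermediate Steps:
Y(I, H) = -4 - 4*H (Y(I, H) = (1 + H)*(-4) = -4 - 4*H)
Y(-7, -16) - 1*188 = (-4 - 4*(-16)) - 1*188 = (-4 + 64) - 188 = 60 - 188 = -128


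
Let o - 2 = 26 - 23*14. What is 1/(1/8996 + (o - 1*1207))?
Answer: -8996/13502995 ≈ -0.00066622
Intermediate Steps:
o = -294 (o = 2 + (26 - 23*14) = 2 + (26 - 322) = 2 - 296 = -294)
1/(1/8996 + (o - 1*1207)) = 1/(1/8996 + (-294 - 1*1207)) = 1/(1/8996 + (-294 - 1207)) = 1/(1/8996 - 1501) = 1/(-13502995/8996) = -8996/13502995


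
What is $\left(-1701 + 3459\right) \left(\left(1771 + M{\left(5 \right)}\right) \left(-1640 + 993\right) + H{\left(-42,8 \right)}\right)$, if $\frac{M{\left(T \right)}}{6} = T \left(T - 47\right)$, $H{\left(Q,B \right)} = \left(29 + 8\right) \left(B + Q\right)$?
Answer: $-583436250$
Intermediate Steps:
$H{\left(Q,B \right)} = 37 B + 37 Q$ ($H{\left(Q,B \right)} = 37 \left(B + Q\right) = 37 B + 37 Q$)
$M{\left(T \right)} = 6 T \left(-47 + T\right)$ ($M{\left(T \right)} = 6 T \left(T - 47\right) = 6 T \left(-47 + T\right)$)
$\left(-1701 + 3459\right) \left(\left(1771 + M{\left(5 \right)}\right) \left(-1640 + 993\right) + H{\left(-42,8 \right)}\right) = \left(-1701 + 3459\right) \left(\left(1771 + 6 \cdot 5 \left(-47 + 5\right)\right) \left(-1640 + 993\right) + \left(37 \cdot 8 + 37 \left(-42\right)\right)\right) = 1758 \left(\left(1771 + 6 \cdot 5 \left(-42\right)\right) \left(-647\right) + \left(296 - 1554\right)\right) = 1758 \left(\left(1771 - 1260\right) \left(-647\right) - 1258\right) = 1758 \left(511 \left(-647\right) - 1258\right) = 1758 \left(-330617 - 1258\right) = 1758 \left(-331875\right) = -583436250$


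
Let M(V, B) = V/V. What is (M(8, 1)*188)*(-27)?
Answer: -5076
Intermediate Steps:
M(V, B) = 1
(M(8, 1)*188)*(-27) = (1*188)*(-27) = 188*(-27) = -5076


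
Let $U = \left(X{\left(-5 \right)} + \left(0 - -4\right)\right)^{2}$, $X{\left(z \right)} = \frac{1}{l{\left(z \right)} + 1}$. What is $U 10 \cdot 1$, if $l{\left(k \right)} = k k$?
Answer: $\frac{55125}{338} \approx 163.09$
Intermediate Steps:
$l{\left(k \right)} = k^{2}$
$X{\left(z \right)} = \frac{1}{1 + z^{2}}$ ($X{\left(z \right)} = \frac{1}{z^{2} + 1} = \frac{1}{1 + z^{2}}$)
$U = \frac{11025}{676}$ ($U = \left(\frac{1}{1 + \left(-5\right)^{2}} + \left(0 - -4\right)\right)^{2} = \left(\frac{1}{1 + 25} + \left(0 + 4\right)\right)^{2} = \left(\frac{1}{26} + 4\right)^{2} = \left(\frac{105}{26}\right)^{2} = \frac{11025}{676} \approx 16.309$)
$U 10 \cdot 1 = \frac{11025}{676} \cdot 10 \cdot 1 = \frac{55125}{338} \cdot 1 = \frac{55125}{338}$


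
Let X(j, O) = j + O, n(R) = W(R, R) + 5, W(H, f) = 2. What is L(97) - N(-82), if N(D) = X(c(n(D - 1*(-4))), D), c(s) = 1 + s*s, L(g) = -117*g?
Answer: -11317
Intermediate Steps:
n(R) = 7 (n(R) = 2 + 5 = 7)
c(s) = 1 + s²
X(j, O) = O + j
N(D) = 50 + D (N(D) = D + (1 + 7²) = D + (1 + 49) = D + 50 = 50 + D)
L(97) - N(-82) = -117*97 - (50 - 82) = -11349 - 1*(-32) = -11349 + 32 = -11317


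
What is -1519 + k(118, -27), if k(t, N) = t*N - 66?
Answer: -4771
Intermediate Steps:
k(t, N) = -66 + N*t (k(t, N) = N*t - 66 = -66 + N*t)
-1519 + k(118, -27) = -1519 + (-66 - 27*118) = -1519 + (-66 - 3186) = -1519 - 3252 = -4771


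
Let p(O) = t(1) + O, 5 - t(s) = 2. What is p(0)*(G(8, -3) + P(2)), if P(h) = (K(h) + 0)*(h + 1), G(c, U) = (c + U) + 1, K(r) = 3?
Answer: 45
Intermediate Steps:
t(s) = 3 (t(s) = 5 - 1*2 = 5 - 2 = 3)
G(c, U) = 1 + U + c (G(c, U) = (U + c) + 1 = 1 + U + c)
P(h) = 3 + 3*h (P(h) = (3 + 0)*(h + 1) = 3*(1 + h) = 3 + 3*h)
p(O) = 3 + O
p(0)*(G(8, -3) + P(2)) = (3 + 0)*((1 - 3 + 8) + (3 + 3*2)) = 3*(6 + (3 + 6)) = 3*(6 + 9) = 3*15 = 45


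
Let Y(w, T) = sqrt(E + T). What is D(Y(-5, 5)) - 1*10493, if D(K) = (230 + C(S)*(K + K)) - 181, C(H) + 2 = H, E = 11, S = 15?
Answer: -10340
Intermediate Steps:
C(H) = -2 + H
Y(w, T) = sqrt(11 + T)
D(K) = 49 + 26*K (D(K) = (230 + (-2 + 15)*(K + K)) - 181 = (230 + 13*(2*K)) - 181 = (230 + 26*K) - 181 = 49 + 26*K)
D(Y(-5, 5)) - 1*10493 = (49 + 26*sqrt(11 + 5)) - 1*10493 = (49 + 26*sqrt(16)) - 10493 = (49 + 26*4) - 10493 = (49 + 104) - 10493 = 153 - 10493 = -10340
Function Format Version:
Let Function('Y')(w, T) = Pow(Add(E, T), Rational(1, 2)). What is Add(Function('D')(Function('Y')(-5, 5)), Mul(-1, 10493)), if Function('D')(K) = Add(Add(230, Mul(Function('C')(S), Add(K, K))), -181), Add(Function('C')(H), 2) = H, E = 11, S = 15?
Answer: -10340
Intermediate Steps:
Function('C')(H) = Add(-2, H)
Function('Y')(w, T) = Pow(Add(11, T), Rational(1, 2))
Function('D')(K) = Add(49, Mul(26, K)) (Function('D')(K) = Add(Add(230, Mul(Add(-2, 15), Add(K, K))), -181) = Add(Add(230, Mul(13, Mul(2, K))), -181) = Add(Add(230, Mul(26, K)), -181) = Add(49, Mul(26, K)))
Add(Function('D')(Function('Y')(-5, 5)), Mul(-1, 10493)) = Add(Add(49, Mul(26, Pow(Add(11, 5), Rational(1, 2)))), Mul(-1, 10493)) = Add(Add(49, Mul(26, Pow(16, Rational(1, 2)))), -10493) = Add(Add(49, Mul(26, 4)), -10493) = Add(Add(49, 104), -10493) = Add(153, -10493) = -10340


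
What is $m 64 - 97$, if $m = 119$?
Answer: $7519$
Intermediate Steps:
$m 64 - 97 = 119 \cdot 64 - 97 = 7616 - 97 = 7519$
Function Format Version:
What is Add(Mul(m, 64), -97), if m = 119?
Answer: 7519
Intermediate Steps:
Add(Mul(m, 64), -97) = Add(Mul(119, 64), -97) = Add(7616, -97) = 7519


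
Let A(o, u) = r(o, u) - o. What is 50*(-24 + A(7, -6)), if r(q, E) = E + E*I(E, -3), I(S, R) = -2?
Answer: -1250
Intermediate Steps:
r(q, E) = -E (r(q, E) = E + E*(-2) = E - 2*E = -E)
A(o, u) = -o - u (A(o, u) = -u - o = -o - u)
50*(-24 + A(7, -6)) = 50*(-24 + (-1*7 - 1*(-6))) = 50*(-24 + (-7 + 6)) = 50*(-24 - 1) = 50*(-25) = -1250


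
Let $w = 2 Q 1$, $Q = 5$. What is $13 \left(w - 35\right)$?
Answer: $-325$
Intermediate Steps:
$w = 10$ ($w = 2 \cdot 5 \cdot 1 = 10 \cdot 1 = 10$)
$13 \left(w - 35\right) = 13 \left(10 - 35\right) = 13 \left(-25\right) = -325$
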